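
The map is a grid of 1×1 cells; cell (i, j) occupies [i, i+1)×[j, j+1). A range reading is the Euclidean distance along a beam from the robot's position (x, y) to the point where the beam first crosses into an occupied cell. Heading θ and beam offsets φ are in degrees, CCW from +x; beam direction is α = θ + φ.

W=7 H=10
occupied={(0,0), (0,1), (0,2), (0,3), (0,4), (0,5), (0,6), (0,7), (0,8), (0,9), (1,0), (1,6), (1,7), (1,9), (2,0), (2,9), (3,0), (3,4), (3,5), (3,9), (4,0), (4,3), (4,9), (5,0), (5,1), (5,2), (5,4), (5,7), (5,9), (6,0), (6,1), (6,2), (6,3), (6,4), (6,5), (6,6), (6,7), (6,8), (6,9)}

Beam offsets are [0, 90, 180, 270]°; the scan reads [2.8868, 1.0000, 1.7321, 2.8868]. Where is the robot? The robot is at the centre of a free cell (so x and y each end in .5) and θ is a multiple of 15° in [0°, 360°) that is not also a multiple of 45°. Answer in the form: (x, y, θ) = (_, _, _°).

(x, y, θ) = (2.5, 3.5, 330°)

The pose lattice has 31·16 = 496 candidates. Test each by forward raycasting.
  (5.5, 6.5, 345°): beam 1 = 0.5176 ≠ 2.8868 ✗
  (3.5, 1.5, 15°): beam 1 = 1.5529 ≠ 2.8868 ✗
  (3.5, 1.5, 210°): beam 1 = 1.0000 ≠ 2.8868 ✗
  …
  (2.5, 3.5, 330°): r_1=2.8868, r_2=1.0000, r_3=1.7321, r_4=2.8868 — all match ✓
No second candidate reproduces the full scan.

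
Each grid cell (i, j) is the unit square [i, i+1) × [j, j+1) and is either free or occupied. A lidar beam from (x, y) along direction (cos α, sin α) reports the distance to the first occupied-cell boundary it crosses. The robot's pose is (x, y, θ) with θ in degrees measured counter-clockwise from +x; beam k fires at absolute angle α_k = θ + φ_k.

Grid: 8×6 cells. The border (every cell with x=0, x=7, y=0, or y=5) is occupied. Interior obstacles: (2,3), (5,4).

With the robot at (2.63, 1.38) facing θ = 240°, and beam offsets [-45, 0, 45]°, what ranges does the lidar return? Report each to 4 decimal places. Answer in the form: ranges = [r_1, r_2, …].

beam 1: φ=-45°, α=195°
  cosα=-0.9659 sinα=-0.2588 | (2,1) | tMaxX 0.6522 tMaxY 1.4682 | tΔX 1.0353 tΔY 3.8637
    t=0.6522 [x] (1,1)
    t=1.4682 [y] (1,0) — stop
  → r_1 = 1.4682
beam 2: φ=0°, α=240°
  cosα=-0.5000 sinα=-0.8660 | (2,1) | tMaxX 1.2600 tMaxY 0.4388 | tΔX 2.0000 tΔY 1.1547
    t=0.4388 [y] (2,0) — stop
  → r_2 = 0.4388
beam 3: φ=45°, α=285°
  cosα=0.2588 sinα=-0.9659 | (2,1) | tMaxX 1.4296 tMaxY 0.3934 | tΔX 3.8637 tΔY 1.0353
    t=0.3934 [y] (2,0) — stop
  → r_3 = 0.3934

ranges = [1.4682, 0.4388, 0.3934]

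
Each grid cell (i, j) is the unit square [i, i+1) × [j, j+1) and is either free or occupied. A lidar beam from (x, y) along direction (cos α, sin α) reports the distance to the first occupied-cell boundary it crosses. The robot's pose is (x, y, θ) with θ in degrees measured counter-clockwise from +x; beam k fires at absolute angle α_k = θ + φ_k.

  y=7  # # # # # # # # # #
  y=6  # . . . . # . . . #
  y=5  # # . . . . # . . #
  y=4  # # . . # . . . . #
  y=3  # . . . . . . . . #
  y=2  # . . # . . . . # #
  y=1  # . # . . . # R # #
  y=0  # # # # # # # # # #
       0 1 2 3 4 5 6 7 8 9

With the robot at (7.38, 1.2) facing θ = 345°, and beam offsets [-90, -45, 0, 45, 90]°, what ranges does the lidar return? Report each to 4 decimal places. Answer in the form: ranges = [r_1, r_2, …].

beam 1: φ=-90°, α=255°
  dir = (cos 255°, sin 255°) = (-0.2588, -0.9659); from cell (7,1)
  next x-line at t=1.4682, next y-line at t=0.2071; Δt_x=3.8637, Δt_y=1.0353
    y: enter (7,0) at t=0.2071 ← occupied
  → r_1 = 0.2071
beam 2: φ=-45°, α=300°
  dir = (cos 300°, sin 300°) = (0.5000, -0.8660); from cell (7,1)
  next x-line at t=1.2400, next y-line at t=0.2309; Δt_x=2.0000, Δt_y=1.1547
    y: enter (7,0) at t=0.2309 ← occupied
  → r_2 = 0.2309
beam 3: φ=0°, α=345°
  dir = (cos 345°, sin 345°) = (0.9659, -0.2588); from cell (7,1)
  next x-line at t=0.6419, next y-line at t=0.7727; Δt_x=1.0353, Δt_y=3.8637
    x: enter (8,1) at t=0.6419 ← occupied
  → r_3 = 0.6419
beam 4: φ=45°, α=30°
  dir = (cos 30°, sin 30°) = (0.8660, 0.5000); from cell (7,1)
  next x-line at t=0.7159, next y-line at t=1.6000; Δt_x=1.1547, Δt_y=2.0000
    x: enter (8,1) at t=0.7159 ← occupied
  → r_4 = 0.7159
beam 5: φ=90°, α=75°
  dir = (cos 75°, sin 75°) = (0.2588, 0.9659); from cell (7,1)
  next x-line at t=2.3955, next y-line at t=0.8282; Δt_x=3.8637, Δt_y=1.0353
    y: enter (7,2) at t=0.8282
    y: enter (7,3) at t=1.8635
    x: enter (8,3) at t=2.3955
    y: enter (8,4) at t=2.8988
    y: enter (8,5) at t=3.9340
    y: enter (8,6) at t=4.9693
    y: enter (8,7) at t=6.0046 ← occupied
  → r_5 = 6.0046

ranges = [0.2071, 0.2309, 0.6419, 0.7159, 6.0046]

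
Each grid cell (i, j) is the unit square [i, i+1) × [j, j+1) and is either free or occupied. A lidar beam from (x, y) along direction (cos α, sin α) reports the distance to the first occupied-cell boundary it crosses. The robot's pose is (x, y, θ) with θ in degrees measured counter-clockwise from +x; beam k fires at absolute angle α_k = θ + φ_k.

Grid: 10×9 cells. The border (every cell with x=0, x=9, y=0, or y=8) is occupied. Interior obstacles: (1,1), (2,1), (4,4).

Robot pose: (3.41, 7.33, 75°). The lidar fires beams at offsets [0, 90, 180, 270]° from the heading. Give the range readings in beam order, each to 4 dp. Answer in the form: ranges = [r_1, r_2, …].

ranges = [0.6936, 2.4950, 5.5180, 5.7872]

beam 1: φ=0°, α=75°
  cosα=0.2588 sinα=0.9659 | (3,7) | tMaxX 2.2796 tMaxY 0.6936 | tΔX 3.8637 tΔY 1.0353
    t=0.6936 [y] (3,8) — stop
  → r_1 = 0.6936
beam 2: φ=90°, α=165°
  cosα=-0.9659 sinα=0.2588 | (3,7) | tMaxX 0.4245 tMaxY 2.5887 | tΔX 1.0353 tΔY 3.8637
    t=0.4245 [x] (2,7)
    t=1.4597 [x] (1,7)
    t=2.4950 [x] (0,7) — stop
  → r_2 = 2.4950
beam 3: φ=180°, α=255°
  cosα=-0.2588 sinα=-0.9659 | (3,7) | tMaxX 1.5841 tMaxY 0.3416 | tΔX 3.8637 tΔY 1.0353
    t=0.3416 [y] (3,6)
    t=1.3769 [y] (3,5)
    t=1.5841 [x] (2,5)
    t=2.4122 [y] (2,4)
    t=3.4475 [y] (2,3)
    t=4.4827 [y] (2,2)
    t=5.4478 [x] (1,2)
    t=5.5180 [y] (1,1) — stop
  → r_3 = 5.5180
beam 4: φ=270°, α=345°
  cosα=0.9659 sinα=-0.2588 | (3,7) | tMaxX 0.6108 tMaxY 1.2750 | tΔX 1.0353 tΔY 3.8637
    t=0.6108 [x] (4,7)
    t=1.2750 [y] (4,6)
    t=1.6461 [x] (5,6)
    t=2.6814 [x] (6,6)
    t=3.7166 [x] (7,6)
    t=4.7519 [x] (8,6)
    t=5.1387 [y] (8,5)
    t=5.7872 [x] (9,5) — stop
  → r_4 = 5.7872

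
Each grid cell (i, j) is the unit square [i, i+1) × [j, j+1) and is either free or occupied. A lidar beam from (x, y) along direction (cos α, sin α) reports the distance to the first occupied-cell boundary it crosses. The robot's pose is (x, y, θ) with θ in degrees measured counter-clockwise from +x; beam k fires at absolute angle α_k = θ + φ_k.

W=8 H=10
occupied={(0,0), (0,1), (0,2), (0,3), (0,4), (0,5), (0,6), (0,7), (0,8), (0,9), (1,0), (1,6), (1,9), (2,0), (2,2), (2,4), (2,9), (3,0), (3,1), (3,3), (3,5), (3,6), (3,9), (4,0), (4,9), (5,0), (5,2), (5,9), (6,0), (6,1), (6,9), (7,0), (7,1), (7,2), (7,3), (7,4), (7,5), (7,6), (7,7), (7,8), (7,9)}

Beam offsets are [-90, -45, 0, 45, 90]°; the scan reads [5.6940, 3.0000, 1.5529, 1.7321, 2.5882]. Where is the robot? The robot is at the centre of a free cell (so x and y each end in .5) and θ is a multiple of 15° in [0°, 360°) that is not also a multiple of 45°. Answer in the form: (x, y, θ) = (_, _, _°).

(x, y, θ) = (5.5, 6.5, 345°)

Candidates: 39 free-cell centres × 16 headings = 624 poses. Raycast each; keep the one whose scan matches to 4 dp.
  (1.5, 7.5, 300°): beam 1 = 0.5774 ≠ 5.6940 ✗
  (6.5, 7.5, 240°): beam 1 = 3.0000 ≠ 5.6940 ✗
  (5.5, 5.5, 105°): beam 1 = 1.5529 ≠ 5.6940 ✗
  …
  (5.5, 6.5, 345°): r_1=5.6940, r_2=3.0000, r_3=1.5529, r_4=1.7321, r_5=2.5882 — all match ✓
No second candidate reproduces the full scan.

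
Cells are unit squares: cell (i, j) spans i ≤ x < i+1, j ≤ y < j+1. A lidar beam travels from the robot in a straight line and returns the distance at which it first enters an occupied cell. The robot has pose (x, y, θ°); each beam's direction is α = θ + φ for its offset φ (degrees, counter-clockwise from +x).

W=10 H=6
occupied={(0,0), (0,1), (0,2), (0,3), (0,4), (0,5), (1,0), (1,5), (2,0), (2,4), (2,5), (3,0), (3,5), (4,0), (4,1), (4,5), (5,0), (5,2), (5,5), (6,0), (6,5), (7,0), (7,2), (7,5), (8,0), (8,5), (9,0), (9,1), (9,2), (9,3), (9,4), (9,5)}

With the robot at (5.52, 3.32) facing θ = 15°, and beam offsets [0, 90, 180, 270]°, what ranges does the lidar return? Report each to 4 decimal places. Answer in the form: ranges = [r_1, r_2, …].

ranges = [3.6028, 1.7393, 4.6794, 0.3313]

beam 1: φ=0°, α=15°
  d=(0.9659,0.2588)  start (5,3)  tX=0.4969 tY=2.6273  stride 1/|dx|=1.0353 1/|dy|=3.8637
    cross x-line → (6,3), t=0.4969
    cross x-line → (7,3), t=1.5322
    cross x-line → (8,3), t=2.5675
    cross y-line → (8,4), t=2.6273
    cross x-line → (9,4), t=3.6028 (wall)
  → r_1 = 3.6028
beam 2: φ=90°, α=105°
  d=(-0.2588,0.9659)  start (5,3)  tX=2.0091 tY=0.7040  stride 1/|dx|=3.8637 1/|dy|=1.0353
    cross y-line → (5,4), t=0.7040
    cross y-line → (5,5), t=1.7393 (wall)
  → r_2 = 1.7393
beam 3: φ=180°, α=195°
  d=(-0.9659,-0.2588)  start (5,3)  tX=0.5383 tY=1.2364  stride 1/|dx|=1.0353 1/|dy|=3.8637
    cross x-line → (4,3), t=0.5383
    cross y-line → (4,2), t=1.2364
    cross x-line → (3,2), t=1.5736
    cross x-line → (2,2), t=2.6089
    cross x-line → (1,2), t=3.6442
    cross x-line → (0,2), t=4.6794 (wall)
  → r_3 = 4.6794
beam 4: φ=270°, α=285°
  d=(0.2588,-0.9659)  start (5,3)  tX=1.8546 tY=0.3313  stride 1/|dx|=3.8637 1/|dy|=1.0353
    cross y-line → (5,2), t=0.3313 (wall)
  → r_4 = 0.3313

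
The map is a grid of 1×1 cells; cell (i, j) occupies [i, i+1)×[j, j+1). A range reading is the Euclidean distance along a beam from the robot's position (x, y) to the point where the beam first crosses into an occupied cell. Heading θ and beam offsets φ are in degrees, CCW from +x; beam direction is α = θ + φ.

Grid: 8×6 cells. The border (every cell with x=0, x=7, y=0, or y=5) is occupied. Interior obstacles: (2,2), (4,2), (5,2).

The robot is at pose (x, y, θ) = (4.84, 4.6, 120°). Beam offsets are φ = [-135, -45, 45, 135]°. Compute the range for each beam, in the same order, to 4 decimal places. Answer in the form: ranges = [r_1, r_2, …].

beam 1: φ=-135°, α=345°
  d=(0.9659,-0.2588)  start (4,4)  tX=0.1656 tY=2.3182  stride 1/|dx|=1.0353 1/|dy|=3.8637
    cross x-line → (5,4), t=0.1656
    cross x-line → (6,4), t=1.2009
    cross x-line → (7,4), t=2.2362 (wall)
  → r_1 = 2.2362
beam 2: φ=-45°, α=75°
  d=(0.2588,0.9659)  start (4,4)  tX=0.6182 tY=0.4141  stride 1/|dx|=3.8637 1/|dy|=1.0353
    cross y-line → (4,5), t=0.4141 (wall)
  → r_2 = 0.4141
beam 3: φ=45°, α=165°
  d=(-0.9659,0.2588)  start (4,4)  tX=0.8696 tY=1.5455  stride 1/|dx|=1.0353 1/|dy|=3.8637
    cross x-line → (3,4), t=0.8696
    cross y-line → (3,5), t=1.5455 (wall)
  → r_3 = 1.5455
beam 4: φ=135°, α=255°
  d=(-0.2588,-0.9659)  start (4,4)  tX=3.2455 tY=0.6212  stride 1/|dx|=3.8637 1/|dy|=1.0353
    cross y-line → (4,3), t=0.6212
    cross y-line → (4,2), t=1.6564 (wall)
  → r_4 = 1.6564

ranges = [2.2362, 0.4141, 1.5455, 1.6564]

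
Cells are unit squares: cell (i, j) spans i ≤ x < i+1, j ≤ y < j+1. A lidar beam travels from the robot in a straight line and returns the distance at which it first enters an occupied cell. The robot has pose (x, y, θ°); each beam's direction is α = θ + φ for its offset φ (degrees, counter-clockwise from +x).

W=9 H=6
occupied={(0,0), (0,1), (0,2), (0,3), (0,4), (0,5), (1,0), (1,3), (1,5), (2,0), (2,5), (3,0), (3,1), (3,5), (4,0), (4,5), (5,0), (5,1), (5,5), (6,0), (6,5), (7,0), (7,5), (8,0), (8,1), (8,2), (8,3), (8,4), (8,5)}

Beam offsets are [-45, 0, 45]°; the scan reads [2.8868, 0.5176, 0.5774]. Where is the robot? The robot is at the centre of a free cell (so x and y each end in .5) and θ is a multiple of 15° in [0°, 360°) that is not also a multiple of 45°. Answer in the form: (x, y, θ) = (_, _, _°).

(x, y, θ) = (3.5, 2.5, 255°)

The pose lattice has 25·16 = 400 candidates. Test each by forward raycasting.
  (6.5, 4.5, 105°): beam 1 = 0.5774 ≠ 2.8868 ✗
  (7.5, 1.5, 15°): beam 1 = 0.5774 ≠ 2.8868 ✗
  (7.5, 1.5, 75°): beam 1 = 0.5774 ≠ 2.8868 ✗
  (6.5, 3.5, 255°): beam 1 = 3.0000 ≠ 2.8868 ✗
  (4.5, 2.5, 195°): beam 2 = 3.6235 ≠ 0.5176 ✗
  …
  (3.5, 2.5, 255°): r_1=2.8868, r_2=0.5176, r_3=0.5774 — all match ✓
No second candidate reproduces the full scan.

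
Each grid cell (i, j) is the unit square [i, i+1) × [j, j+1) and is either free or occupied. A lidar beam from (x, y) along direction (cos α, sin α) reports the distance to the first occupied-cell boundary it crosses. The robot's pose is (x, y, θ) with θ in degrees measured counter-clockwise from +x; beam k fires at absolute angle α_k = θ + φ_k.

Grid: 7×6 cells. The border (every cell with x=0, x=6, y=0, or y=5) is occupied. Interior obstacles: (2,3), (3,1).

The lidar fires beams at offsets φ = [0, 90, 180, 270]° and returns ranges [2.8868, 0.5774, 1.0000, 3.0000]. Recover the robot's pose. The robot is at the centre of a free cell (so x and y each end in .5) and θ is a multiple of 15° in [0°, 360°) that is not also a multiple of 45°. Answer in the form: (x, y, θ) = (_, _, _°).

(x, y, θ) = (5.5, 3.5, 240°)

Enumerate (i+0.5, j+0.5, θ) over the 18 free cells and 16 admissible headings. For each, cast all 4 beams and compare to the given ranges.
  (5.5, 4.5, 30°): beam 1 = 0.5774 ≠ 2.8868 ✗
  (4.5, 2.5, 150°): beam 1 = 1.7321 ≠ 2.8868 ✗
  (5.5, 2.5, 330°): beam 1 = 0.5774 ≠ 2.8868 ✗
  (1.5, 4.5, 345°): beam 1 = 4.6587 ≠ 2.8868 ✗
  …
  (5.5, 3.5, 240°): r_1=2.8868, r_2=0.5774, r_3=1.0000, r_4=3.0000 — all match ✓
Only this pose fits every beam.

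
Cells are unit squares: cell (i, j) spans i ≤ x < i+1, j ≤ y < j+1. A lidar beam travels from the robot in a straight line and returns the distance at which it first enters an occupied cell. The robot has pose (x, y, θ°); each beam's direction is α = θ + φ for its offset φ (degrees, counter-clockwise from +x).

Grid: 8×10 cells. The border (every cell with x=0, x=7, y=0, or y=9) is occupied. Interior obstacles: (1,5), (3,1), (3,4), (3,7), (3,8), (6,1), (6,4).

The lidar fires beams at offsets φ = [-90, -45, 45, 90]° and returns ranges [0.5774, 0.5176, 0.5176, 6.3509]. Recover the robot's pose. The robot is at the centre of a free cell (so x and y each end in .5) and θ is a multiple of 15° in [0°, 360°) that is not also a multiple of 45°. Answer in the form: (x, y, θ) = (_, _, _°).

(x, y, θ) = (1.5, 6.5, 240°)

Candidates: 41 free-cell centres × 16 headings = 656 poses. Raycast each; keep the one whose scan matches to 4 dp.
  (4.5, 6.5, 75°): beam 1 = 2.5882 ≠ 0.5774 ✗
  (1.5, 2.5, 30°): beam 1 = 1.7321 ≠ 0.5774 ✗
  (4.5, 8.5, 300°): beam 2 = 3.6235 ≠ 0.5176 ✗
  (6.5, 8.5, 75°): beam 1 = 0.5176 ≠ 0.5774 ✗
  …
  (1.5, 6.5, 240°): r_1=0.5774, r_2=0.5176, r_3=0.5176, r_4=6.3509 — all match ✓
Only this pose fits every beam.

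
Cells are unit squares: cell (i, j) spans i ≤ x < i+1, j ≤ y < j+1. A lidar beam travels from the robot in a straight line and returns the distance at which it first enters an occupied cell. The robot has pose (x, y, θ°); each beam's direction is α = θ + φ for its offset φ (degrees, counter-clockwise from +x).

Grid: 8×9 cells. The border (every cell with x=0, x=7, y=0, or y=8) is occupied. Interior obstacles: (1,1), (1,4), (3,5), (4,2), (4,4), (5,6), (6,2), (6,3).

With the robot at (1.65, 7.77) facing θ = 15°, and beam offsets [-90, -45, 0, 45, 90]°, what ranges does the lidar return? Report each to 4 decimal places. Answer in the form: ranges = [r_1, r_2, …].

ranges = [7.0088, 6.1776, 0.8887, 0.2656, 0.2381]

beam 1: φ=-90°, α=285°
  direction (0.2588, -0.9659); cell (1,7); t to first gridline: x 1.3523, y 0.7972 (then +3.8637 / +1.0353)
    (1,6) via y @ 0.7972
    (2,6) via x @ 1.3523
    (2,5) via y @ 1.8324
    (2,4) via y @ 2.8677
    (2,3) via y @ 3.9030
    (2,2) via y @ 4.9383
    (3,2) via x @ 5.2160
    (3,1) via y @ 5.9735
    (3,0) via y @ 7.0088  # hit
  → r_1 = 7.0088
beam 2: φ=-45°, α=330°
  direction (0.8660, -0.5000); cell (1,7); t to first gridline: x 0.4041, y 1.5400 (then +1.1547 / +2.0000)
    (2,7) via x @ 0.4041
    (2,6) via y @ 1.5400
    (3,6) via x @ 1.5588
    (4,6) via x @ 2.7135
    (4,5) via y @ 3.5400
    (5,5) via x @ 3.8682
    (6,5) via x @ 5.0229
    (6,4) via y @ 5.5400
    (7,4) via x @ 6.1776  # hit
  → r_2 = 6.1776
beam 3: φ=0°, α=15°
  direction (0.9659, 0.2588); cell (1,7); t to first gridline: x 0.3623, y 0.8887 (then +1.0353 / +3.8637)
    (2,7) via x @ 0.3623
    (2,8) via y @ 0.8887  # hit
  → r_3 = 0.8887
beam 4: φ=45°, α=60°
  direction (0.5000, 0.8660); cell (1,7); t to first gridline: x 0.7000, y 0.2656 (then +2.0000 / +1.1547)
    (1,8) via y @ 0.2656  # hit
  → r_4 = 0.2656
beam 5: φ=90°, α=105°
  direction (-0.2588, 0.9659); cell (1,7); t to first gridline: x 2.5114, y 0.2381 (then +3.8637 / +1.0353)
    (1,8) via y @ 0.2381  # hit
  → r_5 = 0.2381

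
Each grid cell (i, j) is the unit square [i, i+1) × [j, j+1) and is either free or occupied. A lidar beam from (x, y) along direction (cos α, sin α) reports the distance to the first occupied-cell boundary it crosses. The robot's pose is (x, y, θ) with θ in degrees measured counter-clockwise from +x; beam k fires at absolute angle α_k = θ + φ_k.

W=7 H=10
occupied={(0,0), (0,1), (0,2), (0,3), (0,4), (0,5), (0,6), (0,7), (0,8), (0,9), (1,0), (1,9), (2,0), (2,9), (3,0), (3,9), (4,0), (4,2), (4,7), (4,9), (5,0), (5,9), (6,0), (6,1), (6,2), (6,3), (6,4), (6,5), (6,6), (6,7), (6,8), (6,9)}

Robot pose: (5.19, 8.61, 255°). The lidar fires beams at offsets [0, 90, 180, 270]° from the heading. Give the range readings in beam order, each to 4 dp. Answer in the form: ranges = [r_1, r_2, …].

ranges = [0.7341, 0.8386, 0.4038, 1.5068]

beam 1: φ=0°, α=255°
  dir = (cos 255°, sin 255°) = (-0.2588, -0.9659); from cell (5,8)
  next x-line at t=0.7341, next y-line at t=0.6315; Δt_x=3.8637, Δt_y=1.0353
    y: enter (5,7) at t=0.6315
    x: enter (4,7) at t=0.7341 ← occupied
  → r_1 = 0.7341
beam 2: φ=90°, α=345°
  dir = (cos 345°, sin 345°) = (0.9659, -0.2588); from cell (5,8)
  next x-line at t=0.8386, next y-line at t=2.3569; Δt_x=1.0353, Δt_y=3.8637
    x: enter (6,8) at t=0.8386 ← occupied
  → r_2 = 0.8386
beam 3: φ=180°, α=75°
  dir = (cos 75°, sin 75°) = (0.2588, 0.9659); from cell (5,8)
  next x-line at t=3.1296, next y-line at t=0.4038; Δt_x=3.8637, Δt_y=1.0353
    y: enter (5,9) at t=0.4038 ← occupied
  → r_3 = 0.4038
beam 4: φ=270°, α=165°
  dir = (cos 165°, sin 165°) = (-0.9659, 0.2588); from cell (5,8)
  next x-line at t=0.1967, next y-line at t=1.5068; Δt_x=1.0353, Δt_y=3.8637
    x: enter (4,8) at t=0.1967
    x: enter (3,8) at t=1.2320
    y: enter (3,9) at t=1.5068 ← occupied
  → r_4 = 1.5068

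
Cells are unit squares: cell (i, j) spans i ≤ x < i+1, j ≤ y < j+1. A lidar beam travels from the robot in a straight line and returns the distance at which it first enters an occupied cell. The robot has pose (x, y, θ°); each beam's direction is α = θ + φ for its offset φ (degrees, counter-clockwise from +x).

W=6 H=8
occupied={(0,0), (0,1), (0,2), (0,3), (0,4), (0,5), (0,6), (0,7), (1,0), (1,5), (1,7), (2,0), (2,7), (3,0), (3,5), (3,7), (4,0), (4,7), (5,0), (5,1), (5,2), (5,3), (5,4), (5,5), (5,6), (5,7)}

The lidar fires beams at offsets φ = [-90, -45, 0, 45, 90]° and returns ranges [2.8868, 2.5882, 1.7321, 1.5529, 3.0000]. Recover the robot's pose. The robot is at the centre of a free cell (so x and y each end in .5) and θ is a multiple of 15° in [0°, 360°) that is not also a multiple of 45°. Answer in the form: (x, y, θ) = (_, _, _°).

(x, y, θ) = (3.5, 3.5, 330°)

The pose lattice has 22·16 = 352 candidates. Test each by forward raycasting.
  (1.5, 3.5, 150°): beam 1 = 4.0415 ≠ 2.8868 ✗
  (2.5, 5.5, 330°): beam 1 = 3.0000 ≠ 2.8868 ✗
  (1.5, 1.5, 150°): beam 1 = 4.0415 ≠ 2.8868 ✗
  …
  (3.5, 3.5, 330°): r_1=2.8868, r_2=2.5882, r_3=1.7321, r_4=1.5529, r_5=3.0000 — all match ✓
Only this pose fits every beam.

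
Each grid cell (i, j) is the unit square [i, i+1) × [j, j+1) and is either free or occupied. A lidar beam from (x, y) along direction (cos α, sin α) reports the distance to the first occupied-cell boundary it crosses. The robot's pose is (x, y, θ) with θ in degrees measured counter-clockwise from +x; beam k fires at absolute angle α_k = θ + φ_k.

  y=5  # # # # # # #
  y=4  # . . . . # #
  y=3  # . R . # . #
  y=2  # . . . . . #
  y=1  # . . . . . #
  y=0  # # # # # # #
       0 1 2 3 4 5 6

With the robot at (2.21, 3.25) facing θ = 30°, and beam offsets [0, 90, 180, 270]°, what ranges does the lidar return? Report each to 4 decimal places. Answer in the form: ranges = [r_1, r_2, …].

ranges = [3.2216, 2.0207, 1.3972, 2.5981]

beam 1: φ=0°, α=30°
  dir = (cos 30°, sin 30°) = (0.8660, 0.5000); from cell (2,3)
  next x-line at t=0.9122, next y-line at t=1.5000; Δt_x=1.1547, Δt_y=2.0000
    x: enter (3,3) at t=0.9122
    y: enter (3,4) at t=1.5000
    x: enter (4,4) at t=2.0669
    x: enter (5,4) at t=3.2216 ← occupied
  → r_1 = 3.2216
beam 2: φ=90°, α=120°
  dir = (cos 120°, sin 120°) = (-0.5000, 0.8660); from cell (2,3)
  next x-line at t=0.4200, next y-line at t=0.8660; Δt_x=2.0000, Δt_y=1.1547
    x: enter (1,3) at t=0.4200
    y: enter (1,4) at t=0.8660
    y: enter (1,5) at t=2.0207 ← occupied
  → r_2 = 2.0207
beam 3: φ=180°, α=210°
  dir = (cos 210°, sin 210°) = (-0.8660, -0.5000); from cell (2,3)
  next x-line at t=0.2425, next y-line at t=0.5000; Δt_x=1.1547, Δt_y=2.0000
    x: enter (1,3) at t=0.2425
    y: enter (1,2) at t=0.5000
    x: enter (0,2) at t=1.3972 ← occupied
  → r_3 = 1.3972
beam 4: φ=270°, α=300°
  dir = (cos 300°, sin 300°) = (0.5000, -0.8660); from cell (2,3)
  next x-line at t=1.5800, next y-line at t=0.2887; Δt_x=2.0000, Δt_y=1.1547
    y: enter (2,2) at t=0.2887
    y: enter (2,1) at t=1.4434
    x: enter (3,1) at t=1.5800
    y: enter (3,0) at t=2.5981 ← occupied
  → r_4 = 2.5981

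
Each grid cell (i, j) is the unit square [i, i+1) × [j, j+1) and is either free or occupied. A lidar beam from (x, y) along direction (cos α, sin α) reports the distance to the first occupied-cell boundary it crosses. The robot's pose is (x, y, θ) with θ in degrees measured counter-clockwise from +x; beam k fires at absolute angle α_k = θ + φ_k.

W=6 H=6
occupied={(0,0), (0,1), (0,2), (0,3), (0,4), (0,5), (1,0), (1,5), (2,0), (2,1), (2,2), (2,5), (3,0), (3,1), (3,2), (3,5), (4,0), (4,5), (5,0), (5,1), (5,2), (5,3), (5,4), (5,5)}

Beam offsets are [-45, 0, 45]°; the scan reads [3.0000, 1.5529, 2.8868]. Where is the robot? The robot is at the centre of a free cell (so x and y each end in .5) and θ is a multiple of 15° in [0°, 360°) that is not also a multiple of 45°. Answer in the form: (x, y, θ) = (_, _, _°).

Candidates: 12 free-cell centres × 16 headings = 192 poses. Raycast each; keep the one whose scan matches to 4 dp.
  (4.5, 4.5, 345°): beam 1 = 1.0000 ≠ 3.0000 ✗
  (1.5, 4.5, 150°): beam 1 = 0.5176 ≠ 3.0000 ✗
  (2.5, 3.5, 15°): beam 1 = 1.0000 ≠ 3.0000 ✗
  (1.5, 2.5, 195°): beam 1 = 0.5774 ≠ 3.0000 ✗
  (4.5, 4.5, 255°): beam 1 = 4.0415 ≠ 3.0000 ✗
  …
  (2.5, 4.5, 285°): r_1=3.0000, r_2=1.5529, r_3=2.8868 — all match ✓
Unique over the lattice → pose = (2.5, 4.5, 285°).

(x, y, θ) = (2.5, 4.5, 285°)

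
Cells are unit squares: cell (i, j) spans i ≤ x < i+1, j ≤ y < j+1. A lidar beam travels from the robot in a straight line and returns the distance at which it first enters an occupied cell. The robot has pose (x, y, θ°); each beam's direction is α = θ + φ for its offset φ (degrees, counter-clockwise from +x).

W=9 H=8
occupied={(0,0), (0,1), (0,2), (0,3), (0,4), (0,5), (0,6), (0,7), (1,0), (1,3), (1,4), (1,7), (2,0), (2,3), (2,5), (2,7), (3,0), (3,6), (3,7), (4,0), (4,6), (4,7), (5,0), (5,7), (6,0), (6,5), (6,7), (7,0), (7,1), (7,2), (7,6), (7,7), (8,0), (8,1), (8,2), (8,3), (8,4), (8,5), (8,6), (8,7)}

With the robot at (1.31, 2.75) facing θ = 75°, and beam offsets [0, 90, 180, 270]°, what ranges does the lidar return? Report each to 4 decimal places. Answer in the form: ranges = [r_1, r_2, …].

beam 1: φ=0°, α=75°
  dir = (cos 75°, sin 75°) = (0.2588, 0.9659); from cell (1,2)
  next x-line at t=2.6660, next y-line at t=0.2588; Δt_x=3.8637, Δt_y=1.0353
    y: enter (1,3) at t=0.2588 ← occupied
  → r_1 = 0.2588
beam 2: φ=90°, α=165°
  dir = (cos 165°, sin 165°) = (-0.9659, 0.2588); from cell (1,2)
  next x-line at t=0.3209, next y-line at t=0.9659; Δt_x=1.0353, Δt_y=3.8637
    x: enter (0,2) at t=0.3209 ← occupied
  → r_2 = 0.3209
beam 3: φ=180°, α=255°
  dir = (cos 255°, sin 255°) = (-0.2588, -0.9659); from cell (1,2)
  next x-line at t=1.1977, next y-line at t=0.7765; Δt_x=3.8637, Δt_y=1.0353
    y: enter (1,1) at t=0.7765
    x: enter (0,1) at t=1.1977 ← occupied
  → r_3 = 1.1977
beam 4: φ=270°, α=345°
  dir = (cos 345°, sin 345°) = (0.9659, -0.2588); from cell (1,2)
  next x-line at t=0.7143, next y-line at t=2.8978; Δt_x=1.0353, Δt_y=3.8637
    x: enter (2,2) at t=0.7143
    x: enter (3,2) at t=1.7496
    x: enter (4,2) at t=2.7849
    y: enter (4,1) at t=2.8978
    x: enter (5,1) at t=3.8202
    x: enter (6,1) at t=4.8554
    x: enter (7,1) at t=5.8907 ← occupied
  → r_4 = 5.8907

ranges = [0.2588, 0.3209, 1.1977, 5.8907]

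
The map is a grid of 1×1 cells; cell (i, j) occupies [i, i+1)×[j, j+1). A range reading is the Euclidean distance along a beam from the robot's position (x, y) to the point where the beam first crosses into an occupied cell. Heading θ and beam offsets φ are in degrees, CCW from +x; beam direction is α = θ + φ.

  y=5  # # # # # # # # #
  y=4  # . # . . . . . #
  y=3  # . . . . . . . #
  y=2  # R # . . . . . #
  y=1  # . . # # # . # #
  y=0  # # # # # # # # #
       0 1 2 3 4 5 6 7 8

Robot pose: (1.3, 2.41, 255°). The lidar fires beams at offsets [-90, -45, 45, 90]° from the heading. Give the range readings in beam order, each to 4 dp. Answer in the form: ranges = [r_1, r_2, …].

ranges = [0.3106, 0.3464, 1.6281, 0.7247]

beam 1: φ=-90°, α=165°
  d=(-0.9659,0.2588)  start (1,2)  tX=0.3106 tY=2.2796  stride 1/|dx|=1.0353 1/|dy|=3.8637
    cross x-line → (0,2), t=0.3106 (wall)
  → r_1 = 0.3106
beam 2: φ=-45°, α=210°
  d=(-0.8660,-0.5000)  start (1,2)  tX=0.3464 tY=0.8200  stride 1/|dx|=1.1547 1/|dy|=2.0000
    cross x-line → (0,2), t=0.3464 (wall)
  → r_2 = 0.3464
beam 3: φ=45°, α=300°
  d=(0.5000,-0.8660)  start (1,2)  tX=1.4000 tY=0.4734  stride 1/|dx|=2.0000 1/|dy|=1.1547
    cross y-line → (1,1), t=0.4734
    cross x-line → (2,1), t=1.4000
    cross y-line → (2,0), t=1.6281 (wall)
  → r_3 = 1.6281
beam 4: φ=90°, α=345°
  d=(0.9659,-0.2588)  start (1,2)  tX=0.7247 tY=1.5841  stride 1/|dx|=1.0353 1/|dy|=3.8637
    cross x-line → (2,2), t=0.7247 (wall)
  → r_4 = 0.7247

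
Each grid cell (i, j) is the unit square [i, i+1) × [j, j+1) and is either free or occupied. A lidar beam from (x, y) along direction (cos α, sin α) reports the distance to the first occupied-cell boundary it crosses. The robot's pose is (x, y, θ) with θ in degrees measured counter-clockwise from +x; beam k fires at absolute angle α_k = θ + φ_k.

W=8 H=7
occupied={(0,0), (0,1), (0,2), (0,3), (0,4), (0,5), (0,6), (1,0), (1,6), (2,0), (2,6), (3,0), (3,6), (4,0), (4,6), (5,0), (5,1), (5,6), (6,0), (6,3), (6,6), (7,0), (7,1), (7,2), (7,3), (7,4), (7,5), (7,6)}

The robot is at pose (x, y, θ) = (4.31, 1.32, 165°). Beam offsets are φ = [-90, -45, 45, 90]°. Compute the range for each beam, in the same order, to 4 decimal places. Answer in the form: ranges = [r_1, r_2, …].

beam 1: φ=-90°, α=75°
  cosα=0.2588 sinα=0.9659 | (4,1) | tMaxX 2.6660 tMaxY 0.7040 | tΔX 3.8637 tΔY 1.0353
    t=0.7040 [y] (4,2)
    t=1.7393 [y] (4,3)
    t=2.6660 [x] (5,3)
    t=2.7745 [y] (5,4)
    t=3.8098 [y] (5,5)
    t=4.8451 [y] (5,6) — stop
  → r_1 = 4.8451
beam 2: φ=-45°, α=120°
  cosα=-0.5000 sinα=0.8660 | (4,1) | tMaxX 0.6200 tMaxY 0.7852 | tΔX 2.0000 tΔY 1.1547
    t=0.6200 [x] (3,1)
    t=0.7852 [y] (3,2)
    t=1.9399 [y] (3,3)
    t=2.6200 [x] (2,3)
    t=3.0946 [y] (2,4)
    t=4.2493 [y] (2,5)
    t=4.6200 [x] (1,5)
    t=5.4040 [y] (1,6) — stop
  → r_2 = 5.4040
beam 3: φ=45°, α=210°
  cosα=-0.8660 sinα=-0.5000 | (4,1) | tMaxX 0.3580 tMaxY 0.6400 | tΔX 1.1547 tΔY 2.0000
    t=0.3580 [x] (3,1)
    t=0.6400 [y] (3,0) — stop
  → r_3 = 0.6400
beam 4: φ=90°, α=255°
  cosα=-0.2588 sinα=-0.9659 | (4,1) | tMaxX 1.1977 tMaxY 0.3313 | tΔX 3.8637 tΔY 1.0353
    t=0.3313 [y] (4,0) — stop
  → r_4 = 0.3313

ranges = [4.8451, 5.4040, 0.6400, 0.3313]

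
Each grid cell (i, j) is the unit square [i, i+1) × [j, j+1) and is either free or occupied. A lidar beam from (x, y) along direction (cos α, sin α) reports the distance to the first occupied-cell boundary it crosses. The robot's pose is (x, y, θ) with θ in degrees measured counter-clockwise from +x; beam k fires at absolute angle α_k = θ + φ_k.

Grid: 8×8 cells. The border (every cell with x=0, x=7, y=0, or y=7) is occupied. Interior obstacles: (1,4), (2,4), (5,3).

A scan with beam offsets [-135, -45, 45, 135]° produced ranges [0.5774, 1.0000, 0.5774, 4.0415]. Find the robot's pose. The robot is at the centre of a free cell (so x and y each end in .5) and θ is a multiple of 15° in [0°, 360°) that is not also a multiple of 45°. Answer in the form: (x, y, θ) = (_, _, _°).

(x, y, θ) = (6.5, 3.5, 345°)

The pose lattice has 33·16 = 528 candidates. Test each by forward raycasting.
  (4.5, 3.5, 210°): beam 1 = 3.6235 ≠ 0.5774 ✗
  (4.5, 4.5, 75°): beam 1 = 1.0000 ≠ 0.5774 ✗
  (6.5, 5.5, 15°): beam 1 = 1.7321 ≠ 0.5774 ✗
  (1.5, 1.5, 120°): beam 1 = 1.9319 ≠ 0.5774 ✗
  …
  (6.5, 3.5, 345°): r_1=0.5774, r_2=1.0000, r_3=0.5774, r_4=4.0415 — all match ✓
Only this pose fits every beam.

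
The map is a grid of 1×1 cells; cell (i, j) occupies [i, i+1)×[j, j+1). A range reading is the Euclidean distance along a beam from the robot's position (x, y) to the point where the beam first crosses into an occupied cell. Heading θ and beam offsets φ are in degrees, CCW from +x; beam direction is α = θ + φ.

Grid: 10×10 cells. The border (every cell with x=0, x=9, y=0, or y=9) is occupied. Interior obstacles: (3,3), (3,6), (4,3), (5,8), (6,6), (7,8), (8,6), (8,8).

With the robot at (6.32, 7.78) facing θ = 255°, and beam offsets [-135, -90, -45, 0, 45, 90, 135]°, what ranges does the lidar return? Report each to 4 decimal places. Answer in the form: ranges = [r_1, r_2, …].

ranges = [0.6400, 0.8500, 2.6789, 0.8075, 0.9007, 2.7745, 0.7852]

beam 1: φ=-135°, α=120°
  direction (-0.5000, 0.8660); cell (6,7); t to first gridline: x 0.6400, y 0.2540 (then +2.0000 / +1.1547)
    (6,8) via y @ 0.2540
    (5,8) via x @ 0.6400  # hit
  → r_1 = 0.6400
beam 2: φ=-90°, α=165°
  direction (-0.9659, 0.2588); cell (6,7); t to first gridline: x 0.3313, y 0.8500 (then +1.0353 / +3.8637)
    (5,7) via x @ 0.3313
    (5,8) via y @ 0.8500  # hit
  → r_2 = 0.8500
beam 3: φ=-45°, α=210°
  direction (-0.8660, -0.5000); cell (6,7); t to first gridline: x 0.3695, y 1.5600 (then +1.1547 / +2.0000)
    (5,7) via x @ 0.3695
    (4,7) via x @ 1.5242
    (4,6) via y @ 1.5600
    (3,6) via x @ 2.6789  # hit
  → r_3 = 2.6789
beam 4: φ=0°, α=255°
  direction (-0.2588, -0.9659); cell (6,7); t to first gridline: x 1.2364, y 0.8075 (then +3.8637 / +1.0353)
    (6,6) via y @ 0.8075  # hit
  → r_4 = 0.8075
beam 5: φ=45°, α=300°
  direction (0.5000, -0.8660); cell (6,7); t to first gridline: x 1.3600, y 0.9007 (then +2.0000 / +1.1547)
    (6,6) via y @ 0.9007  # hit
  → r_5 = 0.9007
beam 6: φ=90°, α=345°
  direction (0.9659, -0.2588); cell (6,7); t to first gridline: x 0.7040, y 3.0137 (then +1.0353 / +3.8637)
    (7,7) via x @ 0.7040
    (8,7) via x @ 1.7393
    (9,7) via x @ 2.7745  # hit
  → r_6 = 2.7745
beam 7: φ=135°, α=30°
  direction (0.8660, 0.5000); cell (6,7); t to first gridline: x 0.7852, y 0.4400 (then +1.1547 / +2.0000)
    (6,8) via y @ 0.4400
    (7,8) via x @ 0.7852  # hit
  → r_7 = 0.7852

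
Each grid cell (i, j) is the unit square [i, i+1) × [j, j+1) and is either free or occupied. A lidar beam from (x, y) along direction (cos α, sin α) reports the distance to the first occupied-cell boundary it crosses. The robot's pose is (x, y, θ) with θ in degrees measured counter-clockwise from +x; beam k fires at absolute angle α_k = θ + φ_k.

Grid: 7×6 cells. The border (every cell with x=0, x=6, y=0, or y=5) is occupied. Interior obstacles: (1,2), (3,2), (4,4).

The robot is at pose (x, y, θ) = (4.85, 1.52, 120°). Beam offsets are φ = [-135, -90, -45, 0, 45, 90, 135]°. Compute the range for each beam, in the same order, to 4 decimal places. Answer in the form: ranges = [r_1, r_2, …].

beam 1: φ=-135°, α=345°
  direction (0.9659, -0.2588); cell (4,1); t to first gridline: x 0.1553, y 2.0091 (then +1.0353 / +3.8637)
    (5,1) via x @ 0.1553
    (6,1) via x @ 1.1906  # hit
  → r_1 = 1.1906
beam 2: φ=-90°, α=30°
  direction (0.8660, 0.5000); cell (4,1); t to first gridline: x 0.1732, y 0.9600 (then +1.1547 / +2.0000)
    (5,1) via x @ 0.1732
    (5,2) via y @ 0.9600
    (6,2) via x @ 1.3279  # hit
  → r_2 = 1.3279
beam 3: φ=-45°, α=75°
  direction (0.2588, 0.9659); cell (4,1); t to first gridline: x 0.5796, y 0.4969 (then +3.8637 / +1.0353)
    (4,2) via y @ 0.4969
    (5,2) via x @ 0.5796
    (5,3) via y @ 1.5322
    (5,4) via y @ 2.5675
    (5,5) via y @ 3.6028  # hit
  → r_3 = 3.6028
beam 4: φ=0°, α=120°
  direction (-0.5000, 0.8660); cell (4,1); t to first gridline: x 1.7000, y 0.5543 (then +2.0000 / +1.1547)
    (4,2) via y @ 0.5543
    (3,2) via x @ 1.7000  # hit
  → r_4 = 1.7000
beam 5: φ=45°, α=165°
  direction (-0.9659, 0.2588); cell (4,1); t to first gridline: x 0.8800, y 1.8546 (then +1.0353 / +3.8637)
    (3,1) via x @ 0.8800
    (3,2) via y @ 1.8546  # hit
  → r_5 = 1.8546
beam 6: φ=90°, α=210°
  direction (-0.8660, -0.5000); cell (4,1); t to first gridline: x 0.9815, y 1.0400 (then +1.1547 / +2.0000)
    (3,1) via x @ 0.9815
    (3,0) via y @ 1.0400  # hit
  → r_6 = 1.0400
beam 7: φ=135°, α=255°
  direction (-0.2588, -0.9659); cell (4,1); t to first gridline: x 3.2841, y 0.5383 (then +3.8637 / +1.0353)
    (4,0) via y @ 0.5383  # hit
  → r_7 = 0.5383

ranges = [1.1906, 1.3279, 3.6028, 1.7000, 1.8546, 1.0400, 0.5383]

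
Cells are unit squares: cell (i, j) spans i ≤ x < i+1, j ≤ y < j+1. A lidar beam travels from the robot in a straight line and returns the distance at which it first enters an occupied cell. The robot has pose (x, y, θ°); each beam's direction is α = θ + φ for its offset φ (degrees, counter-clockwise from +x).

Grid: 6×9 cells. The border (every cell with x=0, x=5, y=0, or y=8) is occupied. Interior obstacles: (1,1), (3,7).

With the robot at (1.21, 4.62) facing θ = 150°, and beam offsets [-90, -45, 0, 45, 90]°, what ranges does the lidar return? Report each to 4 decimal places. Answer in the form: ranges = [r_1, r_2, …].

beam 1: φ=-90°, α=60°
  dir = (cos 60°, sin 60°) = (0.5000, 0.8660); from cell (1,4)
  next x-line at t=1.5800, next y-line at t=0.4388; Δt_x=2.0000, Δt_y=1.1547
    y: enter (1,5) at t=0.4388
    x: enter (2,5) at t=1.5800
    y: enter (2,6) at t=1.5935
    y: enter (2,7) at t=2.7482
    x: enter (3,7) at t=3.5800 ← occupied
  → r_1 = 3.5800
beam 2: φ=-45°, α=105°
  dir = (cos 105°, sin 105°) = (-0.2588, 0.9659); from cell (1,4)
  next x-line at t=0.8114, next y-line at t=0.3934; Δt_x=3.8637, Δt_y=1.0353
    y: enter (1,5) at t=0.3934
    x: enter (0,5) at t=0.8114 ← occupied
  → r_2 = 0.8114
beam 3: φ=0°, α=150°
  dir = (cos 150°, sin 150°) = (-0.8660, 0.5000); from cell (1,4)
  next x-line at t=0.2425, next y-line at t=0.7600; Δt_x=1.1547, Δt_y=2.0000
    x: enter (0,4) at t=0.2425 ← occupied
  → r_3 = 0.2425
beam 4: φ=45°, α=195°
  dir = (cos 195°, sin 195°) = (-0.9659, -0.2588); from cell (1,4)
  next x-line at t=0.2174, next y-line at t=2.3955; Δt_x=1.0353, Δt_y=3.8637
    x: enter (0,4) at t=0.2174 ← occupied
  → r_4 = 0.2174
beam 5: φ=90°, α=240°
  dir = (cos 240°, sin 240°) = (-0.5000, -0.8660); from cell (1,4)
  next x-line at t=0.4200, next y-line at t=0.7159; Δt_x=2.0000, Δt_y=1.1547
    x: enter (0,4) at t=0.4200 ← occupied
  → r_5 = 0.4200

ranges = [3.5800, 0.8114, 0.2425, 0.2174, 0.4200]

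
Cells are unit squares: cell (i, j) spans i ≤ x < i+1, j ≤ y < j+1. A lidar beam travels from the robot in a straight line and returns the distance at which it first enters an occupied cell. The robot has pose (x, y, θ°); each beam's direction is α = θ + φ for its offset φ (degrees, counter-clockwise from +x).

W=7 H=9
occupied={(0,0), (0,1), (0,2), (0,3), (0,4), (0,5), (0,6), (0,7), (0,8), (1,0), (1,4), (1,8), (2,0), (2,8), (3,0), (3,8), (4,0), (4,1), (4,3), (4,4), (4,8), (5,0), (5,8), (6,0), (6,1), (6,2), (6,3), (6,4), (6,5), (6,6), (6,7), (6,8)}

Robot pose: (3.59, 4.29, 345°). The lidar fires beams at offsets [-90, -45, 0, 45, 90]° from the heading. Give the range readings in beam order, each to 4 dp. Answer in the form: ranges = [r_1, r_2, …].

ranges = [3.4061, 0.8200, 0.4245, 0.4734, 3.8409]

beam 1: φ=-90°, α=255°
  cosα=-0.2588 sinα=-0.9659 | (3,4) | tMaxX 2.2796 tMaxY 0.3002 | tΔX 3.8637 tΔY 1.0353
    t=0.3002 [y] (3,3)
    t=1.3355 [y] (3,2)
    t=2.2796 [x] (2,2)
    t=2.3708 [y] (2,1)
    t=3.4061 [y] (2,0) — stop
  → r_1 = 3.4061
beam 2: φ=-45°, α=300°
  cosα=0.5000 sinα=-0.8660 | (3,4) | tMaxX 0.8200 tMaxY 0.3349 | tΔX 2.0000 tΔY 1.1547
    t=0.3349 [y] (3,3)
    t=0.8200 [x] (4,3) — stop
  → r_2 = 0.8200
beam 3: φ=0°, α=345°
  cosα=0.9659 sinα=-0.2588 | (3,4) | tMaxX 0.4245 tMaxY 1.1205 | tΔX 1.0353 tΔY 3.8637
    t=0.4245 [x] (4,4) — stop
  → r_3 = 0.4245
beam 4: φ=45°, α=30°
  cosα=0.8660 sinα=0.5000 | (3,4) | tMaxX 0.4734 tMaxY 1.4200 | tΔX 1.1547 tΔY 2.0000
    t=0.4734 [x] (4,4) — stop
  → r_4 = 0.4734
beam 5: φ=90°, α=75°
  cosα=0.2588 sinα=0.9659 | (3,4) | tMaxX 1.5841 tMaxY 0.7350 | tΔX 3.8637 tΔY 1.0353
    t=0.7350 [y] (3,5)
    t=1.5841 [x] (4,5)
    t=1.7703 [y] (4,6)
    t=2.8056 [y] (4,7)
    t=3.8409 [y] (4,8) — stop
  → r_5 = 3.8409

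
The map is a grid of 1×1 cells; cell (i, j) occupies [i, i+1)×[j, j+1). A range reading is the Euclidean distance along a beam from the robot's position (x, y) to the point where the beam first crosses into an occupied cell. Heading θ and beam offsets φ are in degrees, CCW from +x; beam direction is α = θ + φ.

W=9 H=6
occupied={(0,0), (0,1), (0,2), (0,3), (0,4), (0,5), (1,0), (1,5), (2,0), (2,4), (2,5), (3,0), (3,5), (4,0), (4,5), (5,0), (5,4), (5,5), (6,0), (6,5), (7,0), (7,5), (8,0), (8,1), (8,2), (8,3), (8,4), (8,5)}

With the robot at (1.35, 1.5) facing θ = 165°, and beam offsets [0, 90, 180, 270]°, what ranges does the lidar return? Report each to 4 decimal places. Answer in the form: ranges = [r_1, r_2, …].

beam 1: φ=0°, α=165°
  direction (-0.9659, 0.2588); cell (1,1); t to first gridline: x 0.3623, y 1.9319 (then +1.0353 / +3.8637)
    (0,1) via x @ 0.3623  # hit
  → r_1 = 0.3623
beam 2: φ=90°, α=255°
  direction (-0.2588, -0.9659); cell (1,1); t to first gridline: x 1.3523, y 0.5176 (then +3.8637 / +1.0353)
    (1,0) via y @ 0.5176  # hit
  → r_2 = 0.5176
beam 3: φ=180°, α=345°
  direction (0.9659, -0.2588); cell (1,1); t to first gridline: x 0.6729, y 1.9319 (then +1.0353 / +3.8637)
    (2,1) via x @ 0.6729
    (3,1) via x @ 1.7082
    (3,0) via y @ 1.9319  # hit
  → r_3 = 1.9319
beam 4: φ=270°, α=75°
  direction (0.2588, 0.9659); cell (1,1); t to first gridline: x 2.5114, y 0.5176 (then +3.8637 / +1.0353)
    (1,2) via y @ 0.5176
    (1,3) via y @ 1.5529
    (2,3) via x @ 2.5114
    (2,4) via y @ 2.5882  # hit
  → r_4 = 2.5882

ranges = [0.3623, 0.5176, 1.9319, 2.5882]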